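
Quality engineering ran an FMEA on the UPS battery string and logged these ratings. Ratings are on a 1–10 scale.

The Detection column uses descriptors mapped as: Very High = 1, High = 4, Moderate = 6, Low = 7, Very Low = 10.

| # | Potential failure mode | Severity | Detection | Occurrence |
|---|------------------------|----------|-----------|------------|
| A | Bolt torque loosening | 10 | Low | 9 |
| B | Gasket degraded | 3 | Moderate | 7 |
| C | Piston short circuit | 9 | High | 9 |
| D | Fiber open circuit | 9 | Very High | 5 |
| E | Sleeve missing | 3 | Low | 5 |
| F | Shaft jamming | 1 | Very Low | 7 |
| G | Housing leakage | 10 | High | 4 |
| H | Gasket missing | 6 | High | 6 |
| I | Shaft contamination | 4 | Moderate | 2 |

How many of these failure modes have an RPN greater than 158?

RPN = Severity × Occurrence × Detection:
  A: 10 × 9 × 7 = 630
  B: 3 × 7 × 6 = 126
  C: 9 × 9 × 4 = 324
  D: 9 × 5 × 1 = 45
  E: 3 × 5 × 7 = 105
  F: 1 × 7 × 10 = 70
  G: 10 × 4 × 4 = 160
  H: 6 × 6 × 4 = 144
  I: 4 × 2 × 6 = 48
Modes with RPN > 158: A (630), C (324), G (160) → 3.

3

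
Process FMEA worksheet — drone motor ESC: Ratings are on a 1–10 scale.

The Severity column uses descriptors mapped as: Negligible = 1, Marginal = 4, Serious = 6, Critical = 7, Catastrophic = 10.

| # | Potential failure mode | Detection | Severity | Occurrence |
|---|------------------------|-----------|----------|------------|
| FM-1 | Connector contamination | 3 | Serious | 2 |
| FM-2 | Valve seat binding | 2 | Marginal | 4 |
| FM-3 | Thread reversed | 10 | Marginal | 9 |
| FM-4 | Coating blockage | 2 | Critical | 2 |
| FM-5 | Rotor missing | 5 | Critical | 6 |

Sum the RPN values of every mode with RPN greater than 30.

638

RPN = Severity × Occurrence × Detection:
  FM-1: 6 × 2 × 3 = 36
  FM-2: 4 × 4 × 2 = 32
  FM-3: 4 × 9 × 10 = 360
  FM-4: 7 × 2 × 2 = 28
  FM-5: 7 × 6 × 5 = 210
RPN > 30: FM-1 (36), FM-2 (32), FM-3 (360), FM-5 (210).
Sum: 36 + 32 + 360 + 210 = 638.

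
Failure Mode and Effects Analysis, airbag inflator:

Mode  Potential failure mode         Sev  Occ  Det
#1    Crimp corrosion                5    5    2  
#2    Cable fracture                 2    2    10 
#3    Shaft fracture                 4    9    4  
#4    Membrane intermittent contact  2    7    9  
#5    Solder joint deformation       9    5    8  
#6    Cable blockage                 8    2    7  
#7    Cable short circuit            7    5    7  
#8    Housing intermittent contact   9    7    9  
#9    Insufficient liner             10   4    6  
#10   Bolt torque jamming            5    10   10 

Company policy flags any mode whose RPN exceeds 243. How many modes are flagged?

4

RPN = Severity × Occurrence × Detection:
  #1: 5 × 5 × 2 = 50
  #2: 2 × 2 × 10 = 40
  #3: 4 × 9 × 4 = 144
  #4: 2 × 7 × 9 = 126
  #5: 9 × 5 × 8 = 360
  #6: 8 × 2 × 7 = 112
  #7: 7 × 5 × 7 = 245
  #8: 9 × 7 × 9 = 567
  #9: 10 × 4 × 6 = 240
  #10: 5 × 10 × 10 = 500
Modes with RPN > 243: #5 (360), #7 (245), #8 (567), #10 (500) → 4.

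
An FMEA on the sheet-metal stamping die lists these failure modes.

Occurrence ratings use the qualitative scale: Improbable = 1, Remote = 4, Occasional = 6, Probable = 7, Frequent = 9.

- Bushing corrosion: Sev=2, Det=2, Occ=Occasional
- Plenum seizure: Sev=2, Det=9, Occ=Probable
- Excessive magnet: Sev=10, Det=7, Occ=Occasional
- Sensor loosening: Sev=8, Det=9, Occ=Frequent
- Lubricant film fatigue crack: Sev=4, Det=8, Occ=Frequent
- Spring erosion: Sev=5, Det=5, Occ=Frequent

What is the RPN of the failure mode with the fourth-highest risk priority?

225

RPN = Severity × Occurrence × Detection:
  Bushing corrosion: 2 × 6 × 2 = 24
  Plenum seizure: 2 × 7 × 9 = 126
  Excessive magnet: 10 × 6 × 7 = 420
  Sensor loosening: 8 × 9 × 9 = 648
  Lubricant film fatigue crack: 4 × 9 × 8 = 288
  Spring erosion: 5 × 9 × 5 = 225
Sorted descending: 648, 420, 288, 225, 126, 24.
The fourth-highest RPN is 225 (Spring erosion).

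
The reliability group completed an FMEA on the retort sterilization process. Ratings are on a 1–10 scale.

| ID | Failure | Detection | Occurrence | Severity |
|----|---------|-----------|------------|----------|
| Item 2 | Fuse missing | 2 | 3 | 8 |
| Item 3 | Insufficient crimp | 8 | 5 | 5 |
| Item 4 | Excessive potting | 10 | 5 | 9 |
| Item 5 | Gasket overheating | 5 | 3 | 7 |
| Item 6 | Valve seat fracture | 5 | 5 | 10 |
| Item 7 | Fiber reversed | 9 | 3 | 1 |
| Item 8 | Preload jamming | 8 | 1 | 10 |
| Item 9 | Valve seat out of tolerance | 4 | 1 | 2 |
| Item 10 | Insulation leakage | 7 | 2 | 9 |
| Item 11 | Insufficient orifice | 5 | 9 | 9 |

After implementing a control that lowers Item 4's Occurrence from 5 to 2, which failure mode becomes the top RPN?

Item 11

RPN = Severity × Occurrence × Detection:
  Item 2: 8 × 3 × 2 = 48
  Item 3: 5 × 5 × 8 = 200
  Item 4: 9 × 5 × 10 = 450
  Item 5: 7 × 3 × 5 = 105
  Item 6: 10 × 5 × 5 = 250
  Item 7: 1 × 3 × 9 = 27
  Item 8: 10 × 1 × 8 = 80
  Item 9: 2 × 1 × 4 = 8
  Item 10: 9 × 2 × 7 = 126
  Item 11: 9 × 9 × 5 = 405
After action: Item 4 → 9 × 2 × 10 = 180.
Revised RPNs: Item 11=405, Item 6=250, Item 3=200, Item 4=180, Item 10=126, Item 5=105, Item 8=80, Item 2=48, Item 7=27, Item 9=8.
Highest is now Item 11 (405).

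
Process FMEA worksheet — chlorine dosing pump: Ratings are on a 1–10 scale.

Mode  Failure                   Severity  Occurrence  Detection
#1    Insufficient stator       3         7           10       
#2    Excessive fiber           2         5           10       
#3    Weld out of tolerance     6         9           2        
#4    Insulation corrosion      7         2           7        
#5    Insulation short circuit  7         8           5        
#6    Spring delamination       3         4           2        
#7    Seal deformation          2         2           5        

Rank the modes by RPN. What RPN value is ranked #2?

RPN = Severity × Occurrence × Detection:
  #1: 3 × 7 × 10 = 210
  #2: 2 × 5 × 10 = 100
  #3: 6 × 9 × 2 = 108
  #4: 7 × 2 × 7 = 98
  #5: 7 × 8 × 5 = 280
  #6: 3 × 4 × 2 = 24
  #7: 2 × 2 × 5 = 20
Sorted descending: 280, 210, 108, 100, 98, 24, 20.
The second-highest RPN is 210 (#1).

210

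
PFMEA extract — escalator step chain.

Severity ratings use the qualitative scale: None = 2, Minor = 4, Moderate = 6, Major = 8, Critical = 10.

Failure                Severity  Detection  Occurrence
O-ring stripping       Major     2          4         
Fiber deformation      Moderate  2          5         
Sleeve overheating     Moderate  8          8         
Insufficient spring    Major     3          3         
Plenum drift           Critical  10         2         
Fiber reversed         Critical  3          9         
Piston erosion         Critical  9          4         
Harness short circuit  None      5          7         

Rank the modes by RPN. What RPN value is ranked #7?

RPN = Severity × Occurrence × Detection:
  O-ring stripping: 8 × 4 × 2 = 64
  Fiber deformation: 6 × 5 × 2 = 60
  Sleeve overheating: 6 × 8 × 8 = 384
  Insufficient spring: 8 × 3 × 3 = 72
  Plenum drift: 10 × 2 × 10 = 200
  Fiber reversed: 10 × 9 × 3 = 270
  Piston erosion: 10 × 4 × 9 = 360
  Harness short circuit: 2 × 7 × 5 = 70
Sorted descending: 384, 360, 270, 200, 72, 70, 64, 60.
The seventh-highest RPN is 64 (O-ring stripping).

64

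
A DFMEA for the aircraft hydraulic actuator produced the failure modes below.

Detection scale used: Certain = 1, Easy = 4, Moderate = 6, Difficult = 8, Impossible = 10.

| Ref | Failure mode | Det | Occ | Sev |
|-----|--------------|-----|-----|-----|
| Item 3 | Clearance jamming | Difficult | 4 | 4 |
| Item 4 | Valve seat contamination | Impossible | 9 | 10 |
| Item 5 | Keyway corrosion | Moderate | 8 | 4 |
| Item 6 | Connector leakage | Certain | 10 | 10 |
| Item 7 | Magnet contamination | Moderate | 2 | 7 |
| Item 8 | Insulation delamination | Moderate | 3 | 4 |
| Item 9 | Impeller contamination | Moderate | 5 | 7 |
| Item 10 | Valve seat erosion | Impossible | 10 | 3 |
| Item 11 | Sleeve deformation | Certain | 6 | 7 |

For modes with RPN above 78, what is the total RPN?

1914

RPN = Severity × Occurrence × Detection:
  Item 3: 4 × 4 × 8 = 128
  Item 4: 10 × 9 × 10 = 900
  Item 5: 4 × 8 × 6 = 192
  Item 6: 10 × 10 × 1 = 100
  Item 7: 7 × 2 × 6 = 84
  Item 8: 4 × 3 × 6 = 72
  Item 9: 7 × 5 × 6 = 210
  Item 10: 3 × 10 × 10 = 300
  Item 11: 7 × 6 × 1 = 42
RPN > 78: Item 3 (128), Item 4 (900), Item 5 (192), Item 6 (100), Item 7 (84), Item 9 (210), Item 10 (300).
Sum: 128 + 900 + 192 + 100 + 84 + 210 + 300 = 1914.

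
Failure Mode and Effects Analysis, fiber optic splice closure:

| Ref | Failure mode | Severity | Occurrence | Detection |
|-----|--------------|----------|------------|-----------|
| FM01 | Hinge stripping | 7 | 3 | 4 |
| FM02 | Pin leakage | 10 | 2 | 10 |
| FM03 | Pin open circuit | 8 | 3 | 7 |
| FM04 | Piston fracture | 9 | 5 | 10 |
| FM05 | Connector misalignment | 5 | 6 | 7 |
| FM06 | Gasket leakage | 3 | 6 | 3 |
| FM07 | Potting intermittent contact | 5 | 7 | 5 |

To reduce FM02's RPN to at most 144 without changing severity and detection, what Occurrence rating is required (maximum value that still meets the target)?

FM02: S=10, O=2, D=10 → current RPN = 200.
Fixed product = 100. Need 100 × O ≤ 144, so O ≤ 144/100 = 1.44.
Maximum integer Occurrence rating = 1 (gives RPN 100; O=2 would give 200 > 144).

1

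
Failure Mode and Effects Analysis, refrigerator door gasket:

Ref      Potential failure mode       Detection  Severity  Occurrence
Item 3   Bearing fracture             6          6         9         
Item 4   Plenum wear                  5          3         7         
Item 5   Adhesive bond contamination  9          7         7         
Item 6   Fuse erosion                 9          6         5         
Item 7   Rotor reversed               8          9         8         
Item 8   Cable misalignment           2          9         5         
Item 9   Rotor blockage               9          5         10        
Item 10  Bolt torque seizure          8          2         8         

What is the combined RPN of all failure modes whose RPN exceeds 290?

1791

RPN = Severity × Occurrence × Detection:
  Item 3: 6 × 9 × 6 = 324
  Item 4: 3 × 7 × 5 = 105
  Item 5: 7 × 7 × 9 = 441
  Item 6: 6 × 5 × 9 = 270
  Item 7: 9 × 8 × 8 = 576
  Item 8: 9 × 5 × 2 = 90
  Item 9: 5 × 10 × 9 = 450
  Item 10: 2 × 8 × 8 = 128
RPN > 290: Item 3 (324), Item 5 (441), Item 7 (576), Item 9 (450).
Sum: 324 + 441 + 576 + 450 = 1791.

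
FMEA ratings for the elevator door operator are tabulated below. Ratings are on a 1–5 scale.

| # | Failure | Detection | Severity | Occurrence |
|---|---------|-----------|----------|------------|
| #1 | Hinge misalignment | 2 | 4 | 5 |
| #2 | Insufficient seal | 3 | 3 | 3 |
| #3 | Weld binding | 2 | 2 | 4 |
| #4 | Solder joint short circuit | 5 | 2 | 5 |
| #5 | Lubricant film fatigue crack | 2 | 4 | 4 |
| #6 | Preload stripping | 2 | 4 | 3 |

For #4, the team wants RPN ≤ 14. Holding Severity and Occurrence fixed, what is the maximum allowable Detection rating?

1

#4: S=2, O=5, D=5 → current RPN = 50.
Fixed product = 10. Need 10 × D ≤ 14, so D ≤ 14/10 = 1.40.
Maximum integer Detection rating = 1 (gives RPN 10; D=2 would give 20 > 14).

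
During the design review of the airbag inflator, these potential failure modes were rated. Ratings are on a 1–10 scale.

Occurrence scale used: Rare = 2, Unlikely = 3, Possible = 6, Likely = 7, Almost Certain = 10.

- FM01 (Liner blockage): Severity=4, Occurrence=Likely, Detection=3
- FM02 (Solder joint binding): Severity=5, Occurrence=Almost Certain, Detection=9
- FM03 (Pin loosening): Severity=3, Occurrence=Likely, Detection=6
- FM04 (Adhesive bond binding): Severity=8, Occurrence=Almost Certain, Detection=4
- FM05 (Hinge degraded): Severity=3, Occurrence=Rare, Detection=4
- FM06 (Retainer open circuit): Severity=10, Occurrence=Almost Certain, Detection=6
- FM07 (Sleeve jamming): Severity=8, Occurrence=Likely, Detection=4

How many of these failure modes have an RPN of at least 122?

5

RPN = Severity × Occurrence × Detection:
  FM01: 4 × 7 × 3 = 84
  FM02: 5 × 10 × 9 = 450
  FM03: 3 × 7 × 6 = 126
  FM04: 8 × 10 × 4 = 320
  FM05: 3 × 2 × 4 = 24
  FM06: 10 × 10 × 6 = 600
  FM07: 8 × 7 × 4 = 224
Modes with RPN ≥ 122: FM02 (450), FM03 (126), FM04 (320), FM06 (600), FM07 (224) → 5.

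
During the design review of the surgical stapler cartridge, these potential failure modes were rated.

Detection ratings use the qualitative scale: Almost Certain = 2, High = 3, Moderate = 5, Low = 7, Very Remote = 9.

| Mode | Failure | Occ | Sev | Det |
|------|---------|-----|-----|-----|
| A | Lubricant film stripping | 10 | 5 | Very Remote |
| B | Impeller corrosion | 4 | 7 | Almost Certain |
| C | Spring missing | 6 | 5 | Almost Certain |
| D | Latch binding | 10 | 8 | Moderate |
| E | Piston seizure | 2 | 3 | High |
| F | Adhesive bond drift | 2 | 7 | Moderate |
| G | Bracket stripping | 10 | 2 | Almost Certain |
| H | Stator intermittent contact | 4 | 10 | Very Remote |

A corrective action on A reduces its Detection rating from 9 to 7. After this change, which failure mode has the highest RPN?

RPN = Severity × Occurrence × Detection:
  A: 5 × 10 × 9 = 450
  B: 7 × 4 × 2 = 56
  C: 5 × 6 × 2 = 60
  D: 8 × 10 × 5 = 400
  E: 3 × 2 × 3 = 18
  F: 7 × 2 × 5 = 70
  G: 2 × 10 × 2 = 40
  H: 10 × 4 × 9 = 360
After action: A → 5 × 10 × 7 = 350.
Revised RPNs: D=400, H=360, A=350, F=70, C=60, B=56, G=40, E=18.
Highest is now D (400).

D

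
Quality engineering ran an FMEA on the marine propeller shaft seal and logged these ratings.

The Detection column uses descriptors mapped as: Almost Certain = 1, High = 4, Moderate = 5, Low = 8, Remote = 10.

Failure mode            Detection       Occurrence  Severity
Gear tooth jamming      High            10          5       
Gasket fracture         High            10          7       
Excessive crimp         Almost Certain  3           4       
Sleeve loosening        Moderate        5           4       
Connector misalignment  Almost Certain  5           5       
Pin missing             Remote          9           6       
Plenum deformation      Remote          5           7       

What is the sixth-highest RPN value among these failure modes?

RPN = Severity × Occurrence × Detection:
  Gear tooth jamming: 5 × 10 × 4 = 200
  Gasket fracture: 7 × 10 × 4 = 280
  Excessive crimp: 4 × 3 × 1 = 12
  Sleeve loosening: 4 × 5 × 5 = 100
  Connector misalignment: 5 × 5 × 1 = 25
  Pin missing: 6 × 9 × 10 = 540
  Plenum deformation: 7 × 5 × 10 = 350
Sorted descending: 540, 350, 280, 200, 100, 25, 12.
The sixth-highest RPN is 25 (Connector misalignment).

25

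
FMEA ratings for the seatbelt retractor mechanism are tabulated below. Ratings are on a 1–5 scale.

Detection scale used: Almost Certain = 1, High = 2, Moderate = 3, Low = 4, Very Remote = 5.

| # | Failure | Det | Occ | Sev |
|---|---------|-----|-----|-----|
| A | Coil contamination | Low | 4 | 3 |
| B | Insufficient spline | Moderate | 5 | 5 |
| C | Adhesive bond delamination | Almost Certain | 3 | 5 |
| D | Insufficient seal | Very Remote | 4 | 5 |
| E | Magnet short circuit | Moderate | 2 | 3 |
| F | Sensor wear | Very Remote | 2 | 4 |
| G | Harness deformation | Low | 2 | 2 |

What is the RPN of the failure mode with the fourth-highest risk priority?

40

RPN = Severity × Occurrence × Detection:
  A: 3 × 4 × 4 = 48
  B: 5 × 5 × 3 = 75
  C: 5 × 3 × 1 = 15
  D: 5 × 4 × 5 = 100
  E: 3 × 2 × 3 = 18
  F: 4 × 2 × 5 = 40
  G: 2 × 2 × 4 = 16
Sorted descending: 100, 75, 48, 40, 18, 16, 15.
The fourth-highest RPN is 40 (F).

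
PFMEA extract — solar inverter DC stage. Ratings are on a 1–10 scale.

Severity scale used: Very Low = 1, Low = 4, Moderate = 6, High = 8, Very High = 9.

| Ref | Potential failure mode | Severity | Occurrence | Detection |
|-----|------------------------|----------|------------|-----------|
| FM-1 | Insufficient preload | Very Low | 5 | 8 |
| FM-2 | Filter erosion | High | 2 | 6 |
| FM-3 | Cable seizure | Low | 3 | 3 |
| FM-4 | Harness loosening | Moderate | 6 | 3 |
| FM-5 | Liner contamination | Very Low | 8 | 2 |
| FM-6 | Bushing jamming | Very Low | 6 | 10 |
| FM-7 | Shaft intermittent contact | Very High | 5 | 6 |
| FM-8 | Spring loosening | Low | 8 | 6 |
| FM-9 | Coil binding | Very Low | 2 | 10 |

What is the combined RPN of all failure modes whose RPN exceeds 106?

RPN = Severity × Occurrence × Detection:
  FM-1: 1 × 5 × 8 = 40
  FM-2: 8 × 2 × 6 = 96
  FM-3: 4 × 3 × 3 = 36
  FM-4: 6 × 6 × 3 = 108
  FM-5: 1 × 8 × 2 = 16
  FM-6: 1 × 6 × 10 = 60
  FM-7: 9 × 5 × 6 = 270
  FM-8: 4 × 8 × 6 = 192
  FM-9: 1 × 2 × 10 = 20
RPN > 106: FM-4 (108), FM-7 (270), FM-8 (192).
Sum: 108 + 270 + 192 = 570.

570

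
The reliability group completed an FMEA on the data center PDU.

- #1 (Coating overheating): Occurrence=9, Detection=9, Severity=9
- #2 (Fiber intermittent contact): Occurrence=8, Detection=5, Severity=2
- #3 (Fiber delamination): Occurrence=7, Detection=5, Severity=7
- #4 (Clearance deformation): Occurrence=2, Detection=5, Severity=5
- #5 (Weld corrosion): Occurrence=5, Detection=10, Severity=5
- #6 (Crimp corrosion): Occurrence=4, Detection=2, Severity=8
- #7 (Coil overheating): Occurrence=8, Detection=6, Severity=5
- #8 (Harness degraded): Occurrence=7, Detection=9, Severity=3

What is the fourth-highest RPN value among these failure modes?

240

RPN = Severity × Occurrence × Detection:
  #1: 9 × 9 × 9 = 729
  #2: 2 × 8 × 5 = 80
  #3: 7 × 7 × 5 = 245
  #4: 5 × 2 × 5 = 50
  #5: 5 × 5 × 10 = 250
  #6: 8 × 4 × 2 = 64
  #7: 5 × 8 × 6 = 240
  #8: 3 × 7 × 9 = 189
Sorted descending: 729, 250, 245, 240, 189, 80, 64, 50.
The fourth-highest RPN is 240 (#7).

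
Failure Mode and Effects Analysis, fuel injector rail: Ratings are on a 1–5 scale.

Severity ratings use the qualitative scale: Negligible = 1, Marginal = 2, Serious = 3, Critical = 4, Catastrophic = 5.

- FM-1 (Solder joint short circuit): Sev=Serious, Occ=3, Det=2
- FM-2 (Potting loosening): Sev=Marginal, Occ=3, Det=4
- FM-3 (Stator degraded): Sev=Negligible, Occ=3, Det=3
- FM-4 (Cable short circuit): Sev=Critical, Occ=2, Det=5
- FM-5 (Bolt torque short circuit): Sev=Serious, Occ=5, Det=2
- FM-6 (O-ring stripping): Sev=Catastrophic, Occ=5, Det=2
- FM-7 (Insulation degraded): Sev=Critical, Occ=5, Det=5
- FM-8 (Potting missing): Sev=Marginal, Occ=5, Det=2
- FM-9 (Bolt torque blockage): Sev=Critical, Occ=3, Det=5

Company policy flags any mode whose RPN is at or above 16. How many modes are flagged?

8

RPN = Severity × Occurrence × Detection:
  FM-1: 3 × 3 × 2 = 18
  FM-2: 2 × 3 × 4 = 24
  FM-3: 1 × 3 × 3 = 9
  FM-4: 4 × 2 × 5 = 40
  FM-5: 3 × 5 × 2 = 30
  FM-6: 5 × 5 × 2 = 50
  FM-7: 4 × 5 × 5 = 100
  FM-8: 2 × 5 × 2 = 20
  FM-9: 4 × 3 × 5 = 60
Modes with RPN ≥ 16: FM-1 (18), FM-2 (24), FM-4 (40), FM-5 (30), FM-6 (50), FM-7 (100), FM-8 (20), FM-9 (60) → 8.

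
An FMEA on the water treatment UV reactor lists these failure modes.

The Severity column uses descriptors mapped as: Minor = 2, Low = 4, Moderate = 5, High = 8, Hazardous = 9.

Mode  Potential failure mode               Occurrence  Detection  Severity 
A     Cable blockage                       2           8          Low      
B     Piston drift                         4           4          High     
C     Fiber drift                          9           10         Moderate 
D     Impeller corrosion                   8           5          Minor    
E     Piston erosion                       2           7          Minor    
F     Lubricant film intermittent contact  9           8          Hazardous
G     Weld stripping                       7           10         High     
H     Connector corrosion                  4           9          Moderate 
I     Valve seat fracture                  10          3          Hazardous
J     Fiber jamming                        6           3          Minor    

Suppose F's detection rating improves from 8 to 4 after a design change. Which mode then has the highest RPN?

RPN = Severity × Occurrence × Detection:
  A: 4 × 2 × 8 = 64
  B: 8 × 4 × 4 = 128
  C: 5 × 9 × 10 = 450
  D: 2 × 8 × 5 = 80
  E: 2 × 2 × 7 = 28
  F: 9 × 9 × 8 = 648
  G: 8 × 7 × 10 = 560
  H: 5 × 4 × 9 = 180
  I: 9 × 10 × 3 = 270
  J: 2 × 6 × 3 = 36
After action: F → 9 × 9 × 4 = 324.
Revised RPNs: G=560, C=450, F=324, I=270, H=180, B=128, D=80, A=64, J=36, E=28.
Highest is now G (560).

G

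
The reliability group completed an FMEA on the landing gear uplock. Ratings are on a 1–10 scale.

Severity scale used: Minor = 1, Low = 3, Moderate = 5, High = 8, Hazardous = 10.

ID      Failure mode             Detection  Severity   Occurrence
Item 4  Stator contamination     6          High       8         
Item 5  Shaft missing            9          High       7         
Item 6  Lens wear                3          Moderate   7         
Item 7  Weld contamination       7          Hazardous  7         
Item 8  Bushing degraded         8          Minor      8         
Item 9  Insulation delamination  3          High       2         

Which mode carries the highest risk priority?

Item 5

RPN = Severity × Occurrence × Detection:
  Item 4: 8 × 8 × 6 = 384
  Item 5: 8 × 7 × 9 = 504
  Item 6: 5 × 7 × 3 = 105
  Item 7: 10 × 7 × 7 = 490
  Item 8: 1 × 8 × 8 = 64
  Item 9: 8 × 2 × 3 = 48
Highest RPN is 504 → Item 5.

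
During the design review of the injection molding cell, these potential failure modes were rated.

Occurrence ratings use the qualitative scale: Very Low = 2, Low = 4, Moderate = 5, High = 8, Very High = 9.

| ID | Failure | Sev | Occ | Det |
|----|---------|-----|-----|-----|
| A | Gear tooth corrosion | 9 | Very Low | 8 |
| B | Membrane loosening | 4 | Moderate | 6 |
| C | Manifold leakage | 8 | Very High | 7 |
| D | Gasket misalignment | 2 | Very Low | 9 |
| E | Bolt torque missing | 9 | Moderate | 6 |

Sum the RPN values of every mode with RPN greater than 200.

RPN = Severity × Occurrence × Detection:
  A: 9 × 2 × 8 = 144
  B: 4 × 5 × 6 = 120
  C: 8 × 9 × 7 = 504
  D: 2 × 2 × 9 = 36
  E: 9 × 5 × 6 = 270
RPN > 200: C (504), E (270).
Sum: 504 + 270 = 774.

774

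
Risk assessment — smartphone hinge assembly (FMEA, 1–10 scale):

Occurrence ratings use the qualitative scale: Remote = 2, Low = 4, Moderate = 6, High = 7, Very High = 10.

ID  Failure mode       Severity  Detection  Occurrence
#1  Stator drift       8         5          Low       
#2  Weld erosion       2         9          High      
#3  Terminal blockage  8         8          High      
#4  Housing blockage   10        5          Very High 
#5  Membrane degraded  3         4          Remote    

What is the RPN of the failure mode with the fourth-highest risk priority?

126

RPN = Severity × Occurrence × Detection:
  #1: 8 × 4 × 5 = 160
  #2: 2 × 7 × 9 = 126
  #3: 8 × 7 × 8 = 448
  #4: 10 × 10 × 5 = 500
  #5: 3 × 2 × 4 = 24
Sorted descending: 500, 448, 160, 126, 24.
The fourth-highest RPN is 126 (#2).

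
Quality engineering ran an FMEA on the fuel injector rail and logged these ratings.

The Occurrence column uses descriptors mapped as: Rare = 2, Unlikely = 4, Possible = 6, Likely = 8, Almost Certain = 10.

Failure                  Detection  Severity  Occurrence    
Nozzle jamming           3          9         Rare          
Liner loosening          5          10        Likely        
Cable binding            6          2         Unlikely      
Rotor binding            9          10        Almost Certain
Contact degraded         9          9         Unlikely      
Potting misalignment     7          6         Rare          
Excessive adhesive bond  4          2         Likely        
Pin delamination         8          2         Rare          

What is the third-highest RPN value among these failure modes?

324

RPN = Severity × Occurrence × Detection:
  Nozzle jamming: 9 × 2 × 3 = 54
  Liner loosening: 10 × 8 × 5 = 400
  Cable binding: 2 × 4 × 6 = 48
  Rotor binding: 10 × 10 × 9 = 900
  Contact degraded: 9 × 4 × 9 = 324
  Potting misalignment: 6 × 2 × 7 = 84
  Excessive adhesive bond: 2 × 8 × 4 = 64
  Pin delamination: 2 × 2 × 8 = 32
Sorted descending: 900, 400, 324, 84, 64, 54, 48, 32.
The third-highest RPN is 324 (Contact degraded).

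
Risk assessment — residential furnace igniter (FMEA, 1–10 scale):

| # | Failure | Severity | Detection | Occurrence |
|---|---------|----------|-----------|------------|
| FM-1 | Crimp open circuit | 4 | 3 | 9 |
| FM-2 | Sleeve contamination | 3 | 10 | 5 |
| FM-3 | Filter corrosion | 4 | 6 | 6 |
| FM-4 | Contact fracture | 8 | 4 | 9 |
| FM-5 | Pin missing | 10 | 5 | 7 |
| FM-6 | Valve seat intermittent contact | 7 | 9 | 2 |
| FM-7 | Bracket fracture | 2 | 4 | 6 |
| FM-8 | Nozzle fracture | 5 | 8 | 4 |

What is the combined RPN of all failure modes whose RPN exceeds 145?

948

RPN = Severity × Occurrence × Detection:
  FM-1: 4 × 9 × 3 = 108
  FM-2: 3 × 5 × 10 = 150
  FM-3: 4 × 6 × 6 = 144
  FM-4: 8 × 9 × 4 = 288
  FM-5: 10 × 7 × 5 = 350
  FM-6: 7 × 2 × 9 = 126
  FM-7: 2 × 6 × 4 = 48
  FM-8: 5 × 4 × 8 = 160
RPN > 145: FM-2 (150), FM-4 (288), FM-5 (350), FM-8 (160).
Sum: 150 + 288 + 350 + 160 = 948.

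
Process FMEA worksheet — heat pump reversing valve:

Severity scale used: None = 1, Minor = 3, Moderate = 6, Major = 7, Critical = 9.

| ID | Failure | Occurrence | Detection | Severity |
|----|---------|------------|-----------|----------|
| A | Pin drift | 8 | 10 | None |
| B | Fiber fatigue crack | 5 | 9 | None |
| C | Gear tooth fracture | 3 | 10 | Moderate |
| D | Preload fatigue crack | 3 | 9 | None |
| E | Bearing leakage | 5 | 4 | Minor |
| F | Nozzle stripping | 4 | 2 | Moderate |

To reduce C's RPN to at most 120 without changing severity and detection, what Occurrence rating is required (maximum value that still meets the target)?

2

C: S=6, O=3, D=10 → current RPN = 180.
Fixed product = 60. Need 60 × O ≤ 120, so O ≤ 120/60 = 2.00.
Maximum integer Occurrence rating = 2 (gives RPN 120; O=3 would give 180 > 120).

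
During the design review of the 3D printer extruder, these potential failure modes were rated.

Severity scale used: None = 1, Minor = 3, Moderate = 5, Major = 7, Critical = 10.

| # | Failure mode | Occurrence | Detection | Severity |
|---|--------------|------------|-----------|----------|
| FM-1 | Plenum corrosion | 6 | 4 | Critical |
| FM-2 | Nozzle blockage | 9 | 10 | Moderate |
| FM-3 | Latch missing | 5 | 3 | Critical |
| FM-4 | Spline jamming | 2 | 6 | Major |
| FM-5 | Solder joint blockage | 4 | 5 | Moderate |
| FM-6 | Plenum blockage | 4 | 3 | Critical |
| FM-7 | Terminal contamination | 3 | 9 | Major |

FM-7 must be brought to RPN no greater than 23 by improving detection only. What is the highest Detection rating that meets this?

FM-7: S=7, O=3, D=9 → current RPN = 189.
Fixed product = 21. Need 21 × D ≤ 23, so D ≤ 23/21 = 1.10.
Maximum integer Detection rating = 1 (gives RPN 21; D=2 would give 42 > 23).

1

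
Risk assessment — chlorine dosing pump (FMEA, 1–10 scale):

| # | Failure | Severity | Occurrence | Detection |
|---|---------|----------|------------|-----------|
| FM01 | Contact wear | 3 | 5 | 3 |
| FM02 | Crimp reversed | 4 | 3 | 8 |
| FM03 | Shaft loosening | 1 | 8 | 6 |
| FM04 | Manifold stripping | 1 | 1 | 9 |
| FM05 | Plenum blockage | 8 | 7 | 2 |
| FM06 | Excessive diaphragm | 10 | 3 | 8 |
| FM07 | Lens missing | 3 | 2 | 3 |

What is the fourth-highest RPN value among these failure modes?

RPN = Severity × Occurrence × Detection:
  FM01: 3 × 5 × 3 = 45
  FM02: 4 × 3 × 8 = 96
  FM03: 1 × 8 × 6 = 48
  FM04: 1 × 1 × 9 = 9
  FM05: 8 × 7 × 2 = 112
  FM06: 10 × 3 × 8 = 240
  FM07: 3 × 2 × 3 = 18
Sorted descending: 240, 112, 96, 48, 45, 18, 9.
The fourth-highest RPN is 48 (FM03).

48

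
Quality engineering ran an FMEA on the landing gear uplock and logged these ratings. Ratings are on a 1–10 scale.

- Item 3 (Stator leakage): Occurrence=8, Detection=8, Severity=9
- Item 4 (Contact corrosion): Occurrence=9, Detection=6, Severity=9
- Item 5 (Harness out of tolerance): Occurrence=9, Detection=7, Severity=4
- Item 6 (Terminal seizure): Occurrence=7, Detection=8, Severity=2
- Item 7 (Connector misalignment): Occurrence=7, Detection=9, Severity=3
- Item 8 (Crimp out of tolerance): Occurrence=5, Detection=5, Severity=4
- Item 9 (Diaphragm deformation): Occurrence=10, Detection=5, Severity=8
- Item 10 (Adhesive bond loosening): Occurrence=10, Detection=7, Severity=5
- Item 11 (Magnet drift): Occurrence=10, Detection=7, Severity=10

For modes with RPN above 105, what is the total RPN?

RPN = Severity × Occurrence × Detection:
  Item 3: 9 × 8 × 8 = 576
  Item 4: 9 × 9 × 6 = 486
  Item 5: 4 × 9 × 7 = 252
  Item 6: 2 × 7 × 8 = 112
  Item 7: 3 × 7 × 9 = 189
  Item 8: 4 × 5 × 5 = 100
  Item 9: 8 × 10 × 5 = 400
  Item 10: 5 × 10 × 7 = 350
  Item 11: 10 × 10 × 7 = 700
RPN > 105: Item 3 (576), Item 4 (486), Item 5 (252), Item 6 (112), Item 7 (189), Item 9 (400), Item 10 (350), Item 11 (700).
Sum: 576 + 486 + 252 + 112 + 189 + 400 + 350 + 700 = 3065.

3065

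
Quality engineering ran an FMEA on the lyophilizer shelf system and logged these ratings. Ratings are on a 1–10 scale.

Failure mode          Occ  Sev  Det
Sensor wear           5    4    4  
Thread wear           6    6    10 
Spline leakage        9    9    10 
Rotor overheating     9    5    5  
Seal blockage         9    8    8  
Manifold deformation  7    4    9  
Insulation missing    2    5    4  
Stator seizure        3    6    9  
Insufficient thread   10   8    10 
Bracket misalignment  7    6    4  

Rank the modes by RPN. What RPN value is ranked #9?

80

RPN = Severity × Occurrence × Detection:
  Sensor wear: 4 × 5 × 4 = 80
  Thread wear: 6 × 6 × 10 = 360
  Spline leakage: 9 × 9 × 10 = 810
  Rotor overheating: 5 × 9 × 5 = 225
  Seal blockage: 8 × 9 × 8 = 576
  Manifold deformation: 4 × 7 × 9 = 252
  Insulation missing: 5 × 2 × 4 = 40
  Stator seizure: 6 × 3 × 9 = 162
  Insufficient thread: 8 × 10 × 10 = 800
  Bracket misalignment: 6 × 7 × 4 = 168
Sorted descending: 810, 800, 576, 360, 252, 225, 168, 162, 80, 40.
The 9th-highest RPN is 80 (Sensor wear).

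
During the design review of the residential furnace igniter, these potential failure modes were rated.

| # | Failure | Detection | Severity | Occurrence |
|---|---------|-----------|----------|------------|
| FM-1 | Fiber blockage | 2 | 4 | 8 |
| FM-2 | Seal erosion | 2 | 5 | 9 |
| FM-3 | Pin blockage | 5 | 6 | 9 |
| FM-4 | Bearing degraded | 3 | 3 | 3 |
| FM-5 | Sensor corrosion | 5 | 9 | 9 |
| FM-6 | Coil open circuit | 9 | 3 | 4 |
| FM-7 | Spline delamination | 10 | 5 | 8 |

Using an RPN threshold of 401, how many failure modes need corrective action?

RPN = Severity × Occurrence × Detection:
  FM-1: 4 × 8 × 2 = 64
  FM-2: 5 × 9 × 2 = 90
  FM-3: 6 × 9 × 5 = 270
  FM-4: 3 × 3 × 3 = 27
  FM-5: 9 × 9 × 5 = 405
  FM-6: 3 × 4 × 9 = 108
  FM-7: 5 × 8 × 10 = 400
Modes with RPN ≥ 401: FM-5 (405) → 1.

1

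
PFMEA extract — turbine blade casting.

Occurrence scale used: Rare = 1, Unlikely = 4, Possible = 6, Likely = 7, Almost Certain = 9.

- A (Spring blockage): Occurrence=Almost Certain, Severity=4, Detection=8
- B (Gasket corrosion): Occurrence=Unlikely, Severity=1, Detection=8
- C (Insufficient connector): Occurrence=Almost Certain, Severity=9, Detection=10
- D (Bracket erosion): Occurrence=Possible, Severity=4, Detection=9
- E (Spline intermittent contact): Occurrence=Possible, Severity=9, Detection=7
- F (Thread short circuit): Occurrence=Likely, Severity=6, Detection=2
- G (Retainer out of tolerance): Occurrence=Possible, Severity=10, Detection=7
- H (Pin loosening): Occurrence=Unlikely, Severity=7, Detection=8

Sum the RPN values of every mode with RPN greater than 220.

RPN = Severity × Occurrence × Detection:
  A: 4 × 9 × 8 = 288
  B: 1 × 4 × 8 = 32
  C: 9 × 9 × 10 = 810
  D: 4 × 6 × 9 = 216
  E: 9 × 6 × 7 = 378
  F: 6 × 7 × 2 = 84
  G: 10 × 6 × 7 = 420
  H: 7 × 4 × 8 = 224
RPN > 220: A (288), C (810), E (378), G (420), H (224).
Sum: 288 + 810 + 378 + 420 + 224 = 2120.

2120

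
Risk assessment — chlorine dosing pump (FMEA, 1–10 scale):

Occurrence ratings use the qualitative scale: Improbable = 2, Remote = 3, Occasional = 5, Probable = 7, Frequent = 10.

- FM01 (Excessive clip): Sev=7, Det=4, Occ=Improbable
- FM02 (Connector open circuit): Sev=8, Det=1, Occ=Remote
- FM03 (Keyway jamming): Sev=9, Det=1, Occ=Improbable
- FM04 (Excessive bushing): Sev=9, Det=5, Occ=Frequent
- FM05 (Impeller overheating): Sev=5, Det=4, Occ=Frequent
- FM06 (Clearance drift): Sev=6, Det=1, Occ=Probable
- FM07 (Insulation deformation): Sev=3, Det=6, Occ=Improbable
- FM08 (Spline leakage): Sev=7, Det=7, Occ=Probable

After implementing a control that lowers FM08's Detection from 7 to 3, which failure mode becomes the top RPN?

RPN = Severity × Occurrence × Detection:
  FM01: 7 × 2 × 4 = 56
  FM02: 8 × 3 × 1 = 24
  FM03: 9 × 2 × 1 = 18
  FM04: 9 × 10 × 5 = 450
  FM05: 5 × 10 × 4 = 200
  FM06: 6 × 7 × 1 = 42
  FM07: 3 × 2 × 6 = 36
  FM08: 7 × 7 × 7 = 343
After action: FM08 → 7 × 7 × 3 = 147.
Revised RPNs: FM04=450, FM05=200, FM08=147, FM01=56, FM06=42, FM07=36, FM02=24, FM03=18.
Highest is now FM04 (450).

FM04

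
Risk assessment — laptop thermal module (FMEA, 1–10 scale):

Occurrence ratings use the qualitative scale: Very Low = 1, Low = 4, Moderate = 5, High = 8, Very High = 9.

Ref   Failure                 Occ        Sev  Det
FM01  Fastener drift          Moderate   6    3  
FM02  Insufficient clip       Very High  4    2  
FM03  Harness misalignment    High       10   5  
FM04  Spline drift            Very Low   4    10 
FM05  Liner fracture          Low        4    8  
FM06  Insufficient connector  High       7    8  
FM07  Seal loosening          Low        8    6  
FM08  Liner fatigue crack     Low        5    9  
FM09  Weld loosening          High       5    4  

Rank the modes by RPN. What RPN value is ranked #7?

90

RPN = Severity × Occurrence × Detection:
  FM01: 6 × 5 × 3 = 90
  FM02: 4 × 9 × 2 = 72
  FM03: 10 × 8 × 5 = 400
  FM04: 4 × 1 × 10 = 40
  FM05: 4 × 4 × 8 = 128
  FM06: 7 × 8 × 8 = 448
  FM07: 8 × 4 × 6 = 192
  FM08: 5 × 4 × 9 = 180
  FM09: 5 × 8 × 4 = 160
Sorted descending: 448, 400, 192, 180, 160, 128, 90, 72, 40.
The seventh-highest RPN is 90 (FM01).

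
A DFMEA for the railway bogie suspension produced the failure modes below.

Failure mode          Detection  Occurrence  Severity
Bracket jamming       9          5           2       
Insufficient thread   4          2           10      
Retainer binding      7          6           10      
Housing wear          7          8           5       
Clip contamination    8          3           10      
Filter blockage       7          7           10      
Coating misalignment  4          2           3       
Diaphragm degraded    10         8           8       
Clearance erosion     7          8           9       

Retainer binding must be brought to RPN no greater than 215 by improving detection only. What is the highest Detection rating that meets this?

Retainer binding: S=10, O=6, D=7 → current RPN = 420.
Fixed product = 60. Need 60 × D ≤ 215, so D ≤ 215/60 = 3.58.
Maximum integer Detection rating = 3 (gives RPN 180; D=4 would give 240 > 215).

3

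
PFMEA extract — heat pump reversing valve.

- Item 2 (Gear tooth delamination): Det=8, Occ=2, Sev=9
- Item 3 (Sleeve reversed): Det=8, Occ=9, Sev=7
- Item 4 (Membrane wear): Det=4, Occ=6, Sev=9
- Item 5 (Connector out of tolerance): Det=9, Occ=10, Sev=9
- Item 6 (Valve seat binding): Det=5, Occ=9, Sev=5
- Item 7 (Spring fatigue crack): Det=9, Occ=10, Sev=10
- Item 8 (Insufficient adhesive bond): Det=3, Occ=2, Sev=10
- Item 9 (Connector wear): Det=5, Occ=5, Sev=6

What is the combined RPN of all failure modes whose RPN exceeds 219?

2439

RPN = Severity × Occurrence × Detection:
  Item 2: 9 × 2 × 8 = 144
  Item 3: 7 × 9 × 8 = 504
  Item 4: 9 × 6 × 4 = 216
  Item 5: 9 × 10 × 9 = 810
  Item 6: 5 × 9 × 5 = 225
  Item 7: 10 × 10 × 9 = 900
  Item 8: 10 × 2 × 3 = 60
  Item 9: 6 × 5 × 5 = 150
RPN > 219: Item 3 (504), Item 5 (810), Item 6 (225), Item 7 (900).
Sum: 504 + 810 + 225 + 900 = 2439.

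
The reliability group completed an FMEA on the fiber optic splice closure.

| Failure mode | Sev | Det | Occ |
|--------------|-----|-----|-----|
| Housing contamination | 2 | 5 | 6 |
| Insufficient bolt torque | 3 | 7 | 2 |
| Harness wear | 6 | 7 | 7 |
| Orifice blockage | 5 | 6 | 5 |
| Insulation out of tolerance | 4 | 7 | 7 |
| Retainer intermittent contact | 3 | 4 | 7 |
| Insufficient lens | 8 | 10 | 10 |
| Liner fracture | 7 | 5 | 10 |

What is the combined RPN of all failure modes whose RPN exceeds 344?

1150

RPN = Severity × Occurrence × Detection:
  Housing contamination: 2 × 6 × 5 = 60
  Insufficient bolt torque: 3 × 2 × 7 = 42
  Harness wear: 6 × 7 × 7 = 294
  Orifice blockage: 5 × 5 × 6 = 150
  Insulation out of tolerance: 4 × 7 × 7 = 196
  Retainer intermittent contact: 3 × 7 × 4 = 84
  Insufficient lens: 8 × 10 × 10 = 800
  Liner fracture: 7 × 10 × 5 = 350
RPN > 344: Insufficient lens (800), Liner fracture (350).
Sum: 800 + 350 = 1150.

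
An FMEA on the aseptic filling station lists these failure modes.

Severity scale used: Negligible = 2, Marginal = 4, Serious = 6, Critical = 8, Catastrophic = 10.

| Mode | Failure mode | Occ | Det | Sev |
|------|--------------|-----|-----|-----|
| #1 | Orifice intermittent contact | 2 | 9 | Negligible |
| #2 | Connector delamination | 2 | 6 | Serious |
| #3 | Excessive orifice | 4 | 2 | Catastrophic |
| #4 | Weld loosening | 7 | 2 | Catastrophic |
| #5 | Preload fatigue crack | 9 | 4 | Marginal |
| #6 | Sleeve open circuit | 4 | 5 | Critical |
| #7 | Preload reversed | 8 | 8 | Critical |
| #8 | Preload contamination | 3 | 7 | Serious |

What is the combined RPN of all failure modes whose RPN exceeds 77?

1162

RPN = Severity × Occurrence × Detection:
  #1: 2 × 2 × 9 = 36
  #2: 6 × 2 × 6 = 72
  #3: 10 × 4 × 2 = 80
  #4: 10 × 7 × 2 = 140
  #5: 4 × 9 × 4 = 144
  #6: 8 × 4 × 5 = 160
  #7: 8 × 8 × 8 = 512
  #8: 6 × 3 × 7 = 126
RPN > 77: #3 (80), #4 (140), #5 (144), #6 (160), #7 (512), #8 (126).
Sum: 80 + 140 + 144 + 160 + 512 + 126 = 1162.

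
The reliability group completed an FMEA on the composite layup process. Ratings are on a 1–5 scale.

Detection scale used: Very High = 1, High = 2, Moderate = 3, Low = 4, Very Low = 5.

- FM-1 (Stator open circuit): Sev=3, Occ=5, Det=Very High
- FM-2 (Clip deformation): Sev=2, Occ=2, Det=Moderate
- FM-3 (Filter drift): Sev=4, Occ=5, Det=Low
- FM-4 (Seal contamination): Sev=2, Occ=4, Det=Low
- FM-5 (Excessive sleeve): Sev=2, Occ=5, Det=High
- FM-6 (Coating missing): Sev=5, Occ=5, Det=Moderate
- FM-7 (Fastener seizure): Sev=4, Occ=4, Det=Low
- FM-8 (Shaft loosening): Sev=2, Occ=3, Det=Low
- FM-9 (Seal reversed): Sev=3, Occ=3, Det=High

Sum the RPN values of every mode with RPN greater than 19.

RPN = Severity × Occurrence × Detection:
  FM-1: 3 × 5 × 1 = 15
  FM-2: 2 × 2 × 3 = 12
  FM-3: 4 × 5 × 4 = 80
  FM-4: 2 × 4 × 4 = 32
  FM-5: 2 × 5 × 2 = 20
  FM-6: 5 × 5 × 3 = 75
  FM-7: 4 × 4 × 4 = 64
  FM-8: 2 × 3 × 4 = 24
  FM-9: 3 × 3 × 2 = 18
RPN > 19: FM-3 (80), FM-4 (32), FM-5 (20), FM-6 (75), FM-7 (64), FM-8 (24).
Sum: 80 + 32 + 20 + 75 + 64 + 24 = 295.

295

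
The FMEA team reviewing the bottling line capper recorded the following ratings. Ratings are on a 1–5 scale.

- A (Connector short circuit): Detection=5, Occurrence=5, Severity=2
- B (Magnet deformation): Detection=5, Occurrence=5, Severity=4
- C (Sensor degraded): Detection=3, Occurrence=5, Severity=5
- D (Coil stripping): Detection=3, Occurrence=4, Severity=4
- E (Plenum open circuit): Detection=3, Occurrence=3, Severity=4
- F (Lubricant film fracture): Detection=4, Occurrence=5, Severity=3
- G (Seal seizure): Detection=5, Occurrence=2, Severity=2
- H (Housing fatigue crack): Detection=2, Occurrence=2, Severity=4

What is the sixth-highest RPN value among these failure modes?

36

RPN = Severity × Occurrence × Detection:
  A: 2 × 5 × 5 = 50
  B: 4 × 5 × 5 = 100
  C: 5 × 5 × 3 = 75
  D: 4 × 4 × 3 = 48
  E: 4 × 3 × 3 = 36
  F: 3 × 5 × 4 = 60
  G: 2 × 2 × 5 = 20
  H: 4 × 2 × 2 = 16
Sorted descending: 100, 75, 60, 50, 48, 36, 20, 16.
The sixth-highest RPN is 36 (E).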